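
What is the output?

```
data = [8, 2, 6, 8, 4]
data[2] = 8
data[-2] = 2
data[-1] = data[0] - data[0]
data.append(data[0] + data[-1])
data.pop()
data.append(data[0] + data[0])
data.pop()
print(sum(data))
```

20

data[2] = 8 → [8, 2, 8, 8, 4]
data[-2] = 2 → [8, 2, 8, 2, 4]
data[-1] = data[0]-data[0] = 8-8 = 0 → [8, 2, 8, 2, 0]
append data[0]+data[-1] = 8+0 = 8 → [8, 2, 8, 2, 0, 8]
pop() removes 8 → [8, 2, 8, 2, 0]
append data[0]+data[0] = 8+8 = 16 → [8, 2, 8, 2, 0, 16]
pop() removes 16 → [8, 2, 8, 2, 0]
sum = 20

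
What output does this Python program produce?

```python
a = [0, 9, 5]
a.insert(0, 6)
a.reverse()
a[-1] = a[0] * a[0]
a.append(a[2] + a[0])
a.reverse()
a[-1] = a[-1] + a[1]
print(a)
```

[5, 25, 0, 9, 30]

insert 6 at 0 → [6, 0, 9, 5]
reverse → [5, 9, 0, 6]
a[-1] = a[0]*a[0] = 5*5 = 25 → [5, 9, 0, 25]
append a[2]+a[0] = 0+5 = 5 → [5, 9, 0, 25, 5]
reverse → [5, 25, 0, 9, 5]
a[-1] = a[-1]+a[1] = 5+25 = 30 → [5, 25, 0, 9, 30]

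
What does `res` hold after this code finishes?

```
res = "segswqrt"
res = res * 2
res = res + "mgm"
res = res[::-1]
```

repeat ×2 → 'segswqrtsegswqrt'
+ 'mgm' → 'segswqrtsegswqrtmgm'
reverse → 'mgmtrqwsgestrqwsges'

'mgmtrqwsgestrqwsges'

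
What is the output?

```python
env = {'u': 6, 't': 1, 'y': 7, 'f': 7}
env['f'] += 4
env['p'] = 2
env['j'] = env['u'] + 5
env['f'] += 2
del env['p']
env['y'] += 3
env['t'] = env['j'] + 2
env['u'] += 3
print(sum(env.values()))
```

env['f'] = 7+4 = 11 → {'u': 6, 't': 1, 'y': 7, 'f': 11}
env['p'] = 2 → {'u': 6, 't': 1, 'y': 7, 'f': 11, 'p': 2}
env['j'] = env['u']+5 = 11 → {'u': 6, 't': 1, 'y': 7, 'f': 11, 'p': 2, 'j': 11}
env['f'] = 11+2 = 13 → {'u': 6, 't': 1, 'y': 7, 'f': 13, 'p': 2, 'j': 11}
del 'p' → {'u': 6, 't': 1, 'y': 7, 'f': 13, 'j': 11}
env['y'] = 7+3 = 10 → {'u': 6, 't': 1, 'y': 10, 'f': 13, 'j': 11}
env['t'] = env['j']+2 = 13 → {'u': 6, 't': 13, 'y': 10, 'f': 13, 'j': 11}
env['u'] = 6+3 = 9 → {'u': 9, 't': 13, 'y': 10, 'f': 13, 'j': 11}
sum of values = 56

56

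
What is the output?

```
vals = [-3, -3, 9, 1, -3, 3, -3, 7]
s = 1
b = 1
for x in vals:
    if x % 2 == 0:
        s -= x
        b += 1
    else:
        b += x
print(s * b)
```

9

x=-3: not even; b=-2
x=-3: not even; b=-5
x=9: not even; b=4
x=1: not even; b=5
x=-3: not even; b=2
x=3: not even; b=5
x=-3: not even; b=2
x=7: not even; b=9
s*b = 1*9 = 9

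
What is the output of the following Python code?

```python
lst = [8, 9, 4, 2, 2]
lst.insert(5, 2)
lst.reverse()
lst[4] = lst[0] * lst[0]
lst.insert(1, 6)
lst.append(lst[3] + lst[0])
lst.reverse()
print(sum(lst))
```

32

insert 2 at 5 → [8, 9, 4, 2, 2, 2]
reverse → [2, 2, 2, 4, 9, 8]
lst[4] = lst[0]*lst[0] = 2*2 = 4 → [2, 2, 2, 4, 4, 8]
insert 6 at 1 → [2, 6, 2, 2, 4, 4, 8]
append lst[3]+lst[0] = 2+2 = 4 → [2, 6, 2, 2, 4, 4, 8, 4]
reverse → [4, 8, 4, 4, 2, 2, 6, 2]
sum = 32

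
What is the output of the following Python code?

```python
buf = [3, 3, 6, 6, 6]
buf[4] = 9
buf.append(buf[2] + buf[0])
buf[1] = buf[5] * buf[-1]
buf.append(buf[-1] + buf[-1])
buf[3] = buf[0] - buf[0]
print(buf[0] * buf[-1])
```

54

buf[4] = 9 → [3, 3, 6, 6, 9]
append buf[2]+buf[0] = 6+3 = 9 → [3, 3, 6, 6, 9, 9]
buf[1] = buf[5]*buf[-1] = 9*9 = 81 → [3, 81, 6, 6, 9, 9]
append buf[-1]+buf[-1] = 9+9 = 18 → [3, 81, 6, 6, 9, 9, 18]
buf[3] = buf[0]-buf[0] = 3-3 = 0 → [3, 81, 6, 0, 9, 9, 18]
buf[0]*buf[-1] = 3*18 = 54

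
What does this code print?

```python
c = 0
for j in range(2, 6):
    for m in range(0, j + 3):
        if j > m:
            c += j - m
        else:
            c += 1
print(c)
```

46

j=2,m=0: 2>0, c = 0+2 = 2
j=2,m=1: 2>1, c = 2+1 = 3
j=2,m=2: not 2>2, c = 3+1 = 4
j=2,m=3: not 2>3, c = 4+1 = 5
j=2,m=4: not 2>4, c = 5+1 = 6
j=3,m=0: 3>0, c = 6+3 = 9
j=3,m=1: 3>1, c = 9+2 = 11
j=3,m=2: 3>2, c = 11+1 = 12
j=3,m=3: not 3>3, c = 12+1 = 13
j=3,m=4: not 3>4, c = 13+1 = 14
j=3,m=5: not 3>5, c = 14+1 = 15
j=4,m=0: 4>0, c = 15+4 = 19
j=4,m=1: 4>1, c = 19+3 = 22
j=4,m=2: 4>2, c = 22+2 = 24
j=4,m=3: 4>3, c = 24+1 = 25
j=4,m=4: not 4>4, c = 25+1 = 26
j=4,m=5: not 4>5, c = 26+1 = 27
j=4,m=6: not 4>6, c = 27+1 = 28
j=5,m=0: 5>0, c = 28+5 = 33
j=5,m=1: 5>1, c = 33+4 = 37
j=5,m=2: 5>2, c = 37+3 = 40
j=5,m=3: 5>3, c = 40+2 = 42
j=5,m=4: 5>4, c = 42+1 = 43
j=5,m=5: not 5>5, c = 43+1 = 44
j=5,m=6: not 5>6, c = 44+1 = 45
j=5,m=7: not 5>7, c = 45+1 = 46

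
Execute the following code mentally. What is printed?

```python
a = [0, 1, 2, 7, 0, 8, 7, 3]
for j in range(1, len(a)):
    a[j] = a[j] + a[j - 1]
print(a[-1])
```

28

j=1: a[1] = 1+0 = 1 → [0, 1, 2, 7, 0, 8, 7, 3]
j=2: a[2] = 2+1 = 3 → [0, 1, 3, 7, 0, 8, 7, 3]
j=3: a[3] = 7+3 = 10 → [0, 1, 3, 10, 0, 8, 7, 3]
j=4: a[4] = 0+10 = 10 → [0, 1, 3, 10, 10, 8, 7, 3]
j=5: a[5] = 8+10 = 18 → [0, 1, 3, 10, 10, 18, 7, 3]
j=6: a[6] = 7+18 = 25 → [0, 1, 3, 10, 10, 18, 25, 3]
j=7: a[7] = 3+25 = 28 → [0, 1, 3, 10, 10, 18, 25, 28]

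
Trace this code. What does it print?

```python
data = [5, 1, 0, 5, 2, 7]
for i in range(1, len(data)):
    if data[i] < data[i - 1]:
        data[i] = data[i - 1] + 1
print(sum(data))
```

i=1: 1<5, data[1] = 5+1 = 6 → [5, 6, 0, 5, 2, 7]
i=2: 0<6, data[2] = 6+1 = 7 → [5, 6, 7, 5, 2, 7]
i=3: 5<7, data[3] = 7+1 = 8 → [5, 6, 7, 8, 2, 7]
i=4: 2<8, data[4] = 8+1 = 9 → [5, 6, 7, 8, 9, 7]
i=5: 7<9, data[5] = 9+1 = 10 → [5, 6, 7, 8, 9, 10]
sum = 45

45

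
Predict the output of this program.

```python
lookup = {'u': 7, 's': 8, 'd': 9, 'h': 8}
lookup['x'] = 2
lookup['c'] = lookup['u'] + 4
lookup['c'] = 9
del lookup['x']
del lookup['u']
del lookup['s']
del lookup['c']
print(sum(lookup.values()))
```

17

lookup['x'] = 2 → {'u': 7, 's': 8, 'd': 9, 'h': 8, 'x': 2}
lookup['c'] = lookup['u']+4 = 11 → {'u': 7, 's': 8, 'd': 9, 'h': 8, 'x': 2, 'c': 11}
lookup['c'] = 9 → {'u': 7, 's': 8, 'd': 9, 'h': 8, 'x': 2, 'c': 9}
del 'x' → {'u': 7, 's': 8, 'd': 9, 'h': 8, 'c': 9}
del 'u' → {'s': 8, 'd': 9, 'h': 8, 'c': 9}
del 's' → {'d': 9, 'h': 8, 'c': 9}
del 'c' → {'d': 9, 'h': 8}
sum of values = 17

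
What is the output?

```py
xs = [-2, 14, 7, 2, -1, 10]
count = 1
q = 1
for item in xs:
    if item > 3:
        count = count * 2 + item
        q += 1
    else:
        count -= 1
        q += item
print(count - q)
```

73

item=-2: not >3, count = 1-1 = 0; q=-1
item=14: >3, count = 0*2+14 = 14; q=0
item=7: >3, count = 14*2+7 = 35; q=1
item=2: not >3, count = 35-1 = 34; q=3
item=-1: not >3, count = 34-1 = 33; q=2
item=10: >3, count = 33*2+10 = 76; q=3
count-q = 76-3 = 73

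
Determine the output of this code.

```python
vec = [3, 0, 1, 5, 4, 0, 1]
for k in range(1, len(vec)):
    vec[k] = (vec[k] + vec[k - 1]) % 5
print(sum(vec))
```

k=1: vec[1] = (0+3)%5 = 3 → [3, 3, 1, 5, 4, 0, 1]
k=2: vec[2] = (1+3)%5 = 4 → [3, 3, 4, 5, 4, 0, 1]
k=3: vec[3] = (5+4)%5 = 4 → [3, 3, 4, 4, 4, 0, 1]
k=4: vec[4] = (4+4)%5 = 3 → [3, 3, 4, 4, 3, 0, 1]
k=5: vec[5] = (0+3)%5 = 3 → [3, 3, 4, 4, 3, 3, 1]
k=6: vec[6] = (1+3)%5 = 4 → [3, 3, 4, 4, 3, 3, 4]
sum = 24

24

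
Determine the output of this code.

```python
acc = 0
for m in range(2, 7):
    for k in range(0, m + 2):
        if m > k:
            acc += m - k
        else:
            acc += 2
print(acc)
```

75

m=2,k=0: 2>0, acc = 0+2 = 2
m=2,k=1: 2>1, acc = 2+1 = 3
m=2,k=2: not 2>2, acc = 3+2 = 5
m=2,k=3: not 2>3, acc = 5+2 = 7
m=3,k=0: 3>0, acc = 7+3 = 10
m=3,k=1: 3>1, acc = 10+2 = 12
m=3,k=2: 3>2, acc = 12+1 = 13
m=3,k=3: not 3>3, acc = 13+2 = 15
m=3,k=4: not 3>4, acc = 15+2 = 17
m=4,k=0: 4>0, acc = 17+4 = 21
m=4,k=1: 4>1, acc = 21+3 = 24
m=4,k=2: 4>2, acc = 24+2 = 26
m=4,k=3: 4>3, acc = 26+1 = 27
m=4,k=4: not 4>4, acc = 27+2 = 29
m=4,k=5: not 4>5, acc = 29+2 = 31
m=5,k=0: 5>0, acc = 31+5 = 36
m=5,k=1: 5>1, acc = 36+4 = 40
m=5,k=2: 5>2, acc = 40+3 = 43
m=5,k=3: 5>3, acc = 43+2 = 45
m=5,k=4: 5>4, acc = 45+1 = 46
m=5,k=5: not 5>5, acc = 46+2 = 48
m=5,k=6: not 5>6, acc = 48+2 = 50
m=6,k=0: 6>0, acc = 50+6 = 56
m=6,k=1: 6>1, acc = 56+5 = 61
m=6,k=2: 6>2, acc = 61+4 = 65
m=6,k=3: 6>3, acc = 65+3 = 68
m=6,k=4: 6>4, acc = 68+2 = 70
m=6,k=5: 6>5, acc = 70+1 = 71
m=6,k=6: not 6>6, acc = 71+2 = 73
m=6,k=7: not 6>7, acc = 73+2 = 75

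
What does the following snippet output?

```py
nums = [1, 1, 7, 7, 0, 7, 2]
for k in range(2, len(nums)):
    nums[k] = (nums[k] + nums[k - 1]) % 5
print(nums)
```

k=2: nums[2] = (7+1)%5 = 3 → [1, 1, 3, 7, 0, 7, 2]
k=3: nums[3] = (7+3)%5 = 0 → [1, 1, 3, 0, 0, 7, 2]
k=4: nums[4] = (0+0)%5 = 0 → [1, 1, 3, 0, 0, 7, 2]
k=5: nums[5] = (7+0)%5 = 2 → [1, 1, 3, 0, 0, 2, 2]
k=6: nums[6] = (2+2)%5 = 4 → [1, 1, 3, 0, 0, 2, 4]

[1, 1, 3, 0, 0, 2, 4]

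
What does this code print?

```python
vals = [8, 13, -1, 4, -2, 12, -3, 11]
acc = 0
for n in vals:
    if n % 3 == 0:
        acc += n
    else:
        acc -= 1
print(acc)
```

3

n=8: not %3==0, acc = 0-1 = -1
n=13: not %3==0, acc = (-1)-1 = -2
n=-1: not %3==0, acc = (-2)-1 = -3
n=4: not %3==0, acc = (-3)-1 = -4
n=-2: not %3==0, acc = (-4)-1 = -5
n=12: %3==0, acc = (-5)+12 = 7
n=-3: %3==0, acc = 7+(-3) = 4
n=11: not %3==0, acc = 4-1 = 3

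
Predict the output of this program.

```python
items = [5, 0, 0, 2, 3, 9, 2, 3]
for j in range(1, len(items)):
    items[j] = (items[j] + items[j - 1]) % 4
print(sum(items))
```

j=1: items[1] = (0+5)%4 = 1 → [5, 1, 0, 2, 3, 9, 2, 3]
j=2: items[2] = (0+1)%4 = 1 → [5, 1, 1, 2, 3, 9, 2, 3]
j=3: items[3] = (2+1)%4 = 3 → [5, 1, 1, 3, 3, 9, 2, 3]
j=4: items[4] = (3+3)%4 = 2 → [5, 1, 1, 3, 2, 9, 2, 3]
j=5: items[5] = (9+2)%4 = 3 → [5, 1, 1, 3, 2, 3, 2, 3]
j=6: items[6] = (2+3)%4 = 1 → [5, 1, 1, 3, 2, 3, 1, 3]
j=7: items[7] = (3+1)%4 = 0 → [5, 1, 1, 3, 2, 3, 1, 0]
sum = 16

16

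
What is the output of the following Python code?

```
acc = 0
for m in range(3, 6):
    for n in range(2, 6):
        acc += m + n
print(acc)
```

m=3,n=2: acc = 0+5 = 5
m=3,n=3: acc = 5+6 = 11
m=3,n=4: acc = 11+7 = 18
m=3,n=5: acc = 18+8 = 26
m=4,n=2: acc = 26+6 = 32
m=4,n=3: acc = 32+7 = 39
m=4,n=4: acc = 39+8 = 47
m=4,n=5: acc = 47+9 = 56
m=5,n=2: acc = 56+7 = 63
m=5,n=3: acc = 63+8 = 71
m=5,n=4: acc = 71+9 = 80
m=5,n=5: acc = 80+10 = 90

90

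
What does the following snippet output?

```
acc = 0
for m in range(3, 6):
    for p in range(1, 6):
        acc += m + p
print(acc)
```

m=3,p=1: acc = 0+4 = 4
m=3,p=2: acc = 4+5 = 9
m=3,p=3: acc = 9+6 = 15
m=3,p=4: acc = 15+7 = 22
m=3,p=5: acc = 22+8 = 30
m=4,p=1: acc = 30+5 = 35
m=4,p=2: acc = 35+6 = 41
m=4,p=3: acc = 41+7 = 48
m=4,p=4: acc = 48+8 = 56
m=4,p=5: acc = 56+9 = 65
m=5,p=1: acc = 65+6 = 71
m=5,p=2: acc = 71+7 = 78
m=5,p=3: acc = 78+8 = 86
m=5,p=4: acc = 86+9 = 95
m=5,p=5: acc = 95+10 = 105

105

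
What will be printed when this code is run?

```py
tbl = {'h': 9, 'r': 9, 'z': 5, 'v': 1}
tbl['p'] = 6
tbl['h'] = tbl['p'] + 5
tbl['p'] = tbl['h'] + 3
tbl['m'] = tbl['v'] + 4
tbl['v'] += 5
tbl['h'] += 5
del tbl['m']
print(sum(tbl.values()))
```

tbl['p'] = 6 → {'h': 9, 'r': 9, 'z': 5, 'v': 1, 'p': 6}
tbl['h'] = tbl['p']+5 = 11 → {'h': 11, 'r': 9, 'z': 5, 'v': 1, 'p': 6}
tbl['p'] = tbl['h']+3 = 14 → {'h': 11, 'r': 9, 'z': 5, 'v': 1, 'p': 14}
tbl['m'] = tbl['v']+4 = 5 → {'h': 11, 'r': 9, 'z': 5, 'v': 1, 'p': 14, 'm': 5}
tbl['v'] = 1+5 = 6 → {'h': 11, 'r': 9, 'z': 5, 'v': 6, 'p': 14, 'm': 5}
tbl['h'] = 11+5 = 16 → {'h': 16, 'r': 9, 'z': 5, 'v': 6, 'p': 14, 'm': 5}
del 'm' → {'h': 16, 'r': 9, 'z': 5, 'v': 6, 'p': 14}
sum of values = 50

50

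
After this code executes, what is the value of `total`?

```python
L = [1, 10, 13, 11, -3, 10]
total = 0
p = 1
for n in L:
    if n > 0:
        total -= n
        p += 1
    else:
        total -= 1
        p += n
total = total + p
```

n=1: >0, total = 0-1 = -1; p=2
n=10: >0, total = (-1)-10 = -11; p=3
n=13: >0, total = (-11)-13 = -24; p=4
n=11: >0, total = (-24)-11 = -35; p=5
n=-3: not >0, total = (-35)-1 = -36; p=2
n=10: >0, total = (-36)-10 = -46; p=3
total+p = (-46)+3 = -43

-43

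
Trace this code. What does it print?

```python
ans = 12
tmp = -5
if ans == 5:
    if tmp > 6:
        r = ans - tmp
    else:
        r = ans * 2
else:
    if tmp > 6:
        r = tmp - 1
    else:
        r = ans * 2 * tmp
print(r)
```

ans=12, tmp=-5
ans == 5 is False; tmp > 6 is False
→ r = ans * 2 * tmp = -120

-120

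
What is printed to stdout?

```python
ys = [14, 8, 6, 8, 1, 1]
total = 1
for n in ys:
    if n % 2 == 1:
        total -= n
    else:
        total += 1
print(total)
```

3

n=14: not odd, total = 1+1 = 2
n=8: not odd, total = 2+1 = 3
n=6: not odd, total = 3+1 = 4
n=8: not odd, total = 4+1 = 5
n=1: odd, total = 5-1 = 4
n=1: odd, total = 4-1 = 3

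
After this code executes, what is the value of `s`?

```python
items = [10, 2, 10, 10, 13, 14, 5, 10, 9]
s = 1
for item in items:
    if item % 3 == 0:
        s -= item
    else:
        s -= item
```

item=10: not %3==0, s = 1-10 = -9
item=2: not %3==0, s = (-9)-2 = -11
item=10: not %3==0, s = (-11)-10 = -21
item=10: not %3==0, s = (-21)-10 = -31
item=13: not %3==0, s = (-31)-13 = -44
item=14: not %3==0, s = (-44)-14 = -58
item=5: not %3==0, s = (-58)-5 = -63
item=10: not %3==0, s = (-63)-10 = -73
item=9: %3==0, s = (-73)-9 = -82

-82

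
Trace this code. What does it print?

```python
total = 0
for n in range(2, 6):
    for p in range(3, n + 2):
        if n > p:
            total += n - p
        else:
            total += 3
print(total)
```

25

n=2,p=3: not 2>3, total = 0+3 = 3
n=3,p=3: not 3>3, total = 3+3 = 6
n=3,p=4: not 3>4, total = 6+3 = 9
n=4,p=3: 4>3, total = 9+1 = 10
n=4,p=4: not 4>4, total = 10+3 = 13
n=4,p=5: not 4>5, total = 13+3 = 16
n=5,p=3: 5>3, total = 16+2 = 18
n=5,p=4: 5>4, total = 18+1 = 19
n=5,p=5: not 5>5, total = 19+3 = 22
n=5,p=6: not 5>6, total = 22+3 = 25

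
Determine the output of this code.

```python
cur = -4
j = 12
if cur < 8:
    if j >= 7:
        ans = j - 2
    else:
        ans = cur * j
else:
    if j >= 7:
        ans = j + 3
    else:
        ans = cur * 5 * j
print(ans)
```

cur=-4, j=12
cur < 8 is True; j >= 7 is True
→ ans = j - 2 = 10

10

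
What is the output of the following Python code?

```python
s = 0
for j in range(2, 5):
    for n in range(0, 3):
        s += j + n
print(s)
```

36

j=2,n=0: s = 0+2 = 2
j=2,n=1: s = 2+3 = 5
j=2,n=2: s = 5+4 = 9
j=3,n=0: s = 9+3 = 12
j=3,n=1: s = 12+4 = 16
j=3,n=2: s = 16+5 = 21
j=4,n=0: s = 21+4 = 25
j=4,n=1: s = 25+5 = 30
j=4,n=2: s = 30+6 = 36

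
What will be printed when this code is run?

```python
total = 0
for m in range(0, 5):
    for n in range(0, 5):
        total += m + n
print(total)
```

100

m=0,n=0: total = 0+0 = 0
m=0,n=1: total = 0+1 = 1
m=0,n=2: total = 1+2 = 3
m=0,n=3: total = 3+3 = 6
m=0,n=4: total = 6+4 = 10
m=1,n=0: total = 10+1 = 11
m=1,n=1: total = 11+2 = 13
m=1,n=2: total = 13+3 = 16
m=1,n=3: total = 16+4 = 20
m=1,n=4: total = 20+5 = 25
m=2,n=0: total = 25+2 = 27
m=2,n=1: total = 27+3 = 30
m=2,n=2: total = 30+4 = 34
m=2,n=3: total = 34+5 = 39
m=2,n=4: total = 39+6 = 45
m=3,n=0: total = 45+3 = 48
m=3,n=1: total = 48+4 = 52
m=3,n=2: total = 52+5 = 57
m=3,n=3: total = 57+6 = 63
m=3,n=4: total = 63+7 = 70
m=4,n=0: total = 70+4 = 74
m=4,n=1: total = 74+5 = 79
m=4,n=2: total = 79+6 = 85
m=4,n=3: total = 85+7 = 92
m=4,n=4: total = 92+8 = 100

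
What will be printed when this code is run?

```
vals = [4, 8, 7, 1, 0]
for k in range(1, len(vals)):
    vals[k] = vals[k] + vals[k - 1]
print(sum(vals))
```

75

k=1: vals[1] = 8+4 = 12 → [4, 12, 7, 1, 0]
k=2: vals[2] = 7+12 = 19 → [4, 12, 19, 1, 0]
k=3: vals[3] = 1+19 = 20 → [4, 12, 19, 20, 0]
k=4: vals[4] = 0+20 = 20 → [4, 12, 19, 20, 20]
sum = 75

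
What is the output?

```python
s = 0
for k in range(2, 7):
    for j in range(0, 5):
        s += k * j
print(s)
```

k=2,j=0: s = 0+0 = 0
k=2,j=1: s = 0+2 = 2
k=2,j=2: s = 2+4 = 6
k=2,j=3: s = 6+6 = 12
k=2,j=4: s = 12+8 = 20
k=3,j=0: s = 20+0 = 20
k=3,j=1: s = 20+3 = 23
k=3,j=2: s = 23+6 = 29
k=3,j=3: s = 29+9 = 38
k=3,j=4: s = 38+12 = 50
k=4,j=0: s = 50+0 = 50
k=4,j=1: s = 50+4 = 54
k=4,j=2: s = 54+8 = 62
k=4,j=3: s = 62+12 = 74
k=4,j=4: s = 74+16 = 90
k=5,j=0: s = 90+0 = 90
k=5,j=1: s = 90+5 = 95
k=5,j=2: s = 95+10 = 105
k=5,j=3: s = 105+15 = 120
k=5,j=4: s = 120+20 = 140
k=6,j=0: s = 140+0 = 140
k=6,j=1: s = 140+6 = 146
k=6,j=2: s = 146+12 = 158
k=6,j=3: s = 158+18 = 176
k=6,j=4: s = 176+24 = 200

200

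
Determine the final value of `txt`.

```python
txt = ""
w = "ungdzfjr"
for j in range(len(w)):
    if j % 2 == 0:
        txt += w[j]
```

j=0: add 'u' → 'u'
j=1: skip
j=2: add 'g' → 'ug'
j=3: skip
j=4: add 'z' → 'ugz'
j=5: skip
j=6: add 'j' → 'ugzj'
j=7: skip

'ugzj'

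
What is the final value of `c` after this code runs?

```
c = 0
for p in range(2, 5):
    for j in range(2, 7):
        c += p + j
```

105

p=2,j=2: c = 0+4 = 4
p=2,j=3: c = 4+5 = 9
p=2,j=4: c = 9+6 = 15
p=2,j=5: c = 15+7 = 22
p=2,j=6: c = 22+8 = 30
p=3,j=2: c = 30+5 = 35
p=3,j=3: c = 35+6 = 41
p=3,j=4: c = 41+7 = 48
p=3,j=5: c = 48+8 = 56
p=3,j=6: c = 56+9 = 65
p=4,j=2: c = 65+6 = 71
p=4,j=3: c = 71+7 = 78
p=4,j=4: c = 78+8 = 86
p=4,j=5: c = 86+9 = 95
p=4,j=6: c = 95+10 = 105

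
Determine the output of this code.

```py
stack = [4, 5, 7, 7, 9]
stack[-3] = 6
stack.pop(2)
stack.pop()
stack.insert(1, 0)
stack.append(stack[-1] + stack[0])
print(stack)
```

stack[-3] = 6 → [4, 5, 6, 7, 9]
pop(2) removes 6 → [4, 5, 7, 9]
pop() removes 9 → [4, 5, 7]
insert 0 at 1 → [4, 0, 5, 7]
append stack[-1]+stack[0] = 7+4 = 11 → [4, 0, 5, 7, 11]

[4, 0, 5, 7, 11]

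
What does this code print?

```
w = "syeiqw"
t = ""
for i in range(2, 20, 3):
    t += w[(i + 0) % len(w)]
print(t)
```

i=2: add w[2]='e' → 'e'
i=5: add w[5]='w' → 'ew'
i=8: add w[2]='e' → 'ewe'
i=11: add w[5]='w' → 'ewew'
i=14: add w[2]='e' → 'ewewe'
i=17: add w[5]='w' → 'ewewew'

ewewew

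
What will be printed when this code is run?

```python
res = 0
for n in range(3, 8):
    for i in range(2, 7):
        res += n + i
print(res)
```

225

n=3,i=2: res = 0+5 = 5
n=3,i=3: res = 5+6 = 11
n=3,i=4: res = 11+7 = 18
n=3,i=5: res = 18+8 = 26
n=3,i=6: res = 26+9 = 35
n=4,i=2: res = 35+6 = 41
n=4,i=3: res = 41+7 = 48
n=4,i=4: res = 48+8 = 56
n=4,i=5: res = 56+9 = 65
n=4,i=6: res = 65+10 = 75
n=5,i=2: res = 75+7 = 82
n=5,i=3: res = 82+8 = 90
n=5,i=4: res = 90+9 = 99
n=5,i=5: res = 99+10 = 109
n=5,i=6: res = 109+11 = 120
n=6,i=2: res = 120+8 = 128
n=6,i=3: res = 128+9 = 137
n=6,i=4: res = 137+10 = 147
n=6,i=5: res = 147+11 = 158
n=6,i=6: res = 158+12 = 170
n=7,i=2: res = 170+9 = 179
n=7,i=3: res = 179+10 = 189
n=7,i=4: res = 189+11 = 200
n=7,i=5: res = 200+12 = 212
n=7,i=6: res = 212+13 = 225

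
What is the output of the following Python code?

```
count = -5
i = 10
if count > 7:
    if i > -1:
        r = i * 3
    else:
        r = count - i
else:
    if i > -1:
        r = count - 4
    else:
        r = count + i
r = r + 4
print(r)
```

count=-5, i=10
count > 7 is False; i > -1 is True
→ r = count - 4 = -9
r = (-9)+4 = -5

-5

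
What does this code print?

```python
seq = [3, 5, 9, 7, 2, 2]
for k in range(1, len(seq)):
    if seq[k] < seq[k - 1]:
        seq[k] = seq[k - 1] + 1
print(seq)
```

[3, 5, 9, 10, 11, 12]

k=1: 5>=3, unchanged → [3, 5, 9, 7, 2, 2]
k=2: 9>=5, unchanged → [3, 5, 9, 7, 2, 2]
k=3: 7<9, seq[3] = 9+1 = 10 → [3, 5, 9, 10, 2, 2]
k=4: 2<10, seq[4] = 10+1 = 11 → [3, 5, 9, 10, 11, 2]
k=5: 2<11, seq[5] = 11+1 = 12 → [3, 5, 9, 10, 11, 12]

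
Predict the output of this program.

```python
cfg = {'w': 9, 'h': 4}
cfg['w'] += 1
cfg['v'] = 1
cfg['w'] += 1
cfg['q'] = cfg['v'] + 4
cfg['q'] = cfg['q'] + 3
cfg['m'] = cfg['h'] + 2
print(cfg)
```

cfg['w'] = 9+1 = 10 → {'w': 10, 'h': 4}
cfg['v'] = 1 → {'w': 10, 'h': 4, 'v': 1}
cfg['w'] = 10+1 = 11 → {'w': 11, 'h': 4, 'v': 1}
cfg['q'] = cfg['v']+4 = 5 → {'w': 11, 'h': 4, 'v': 1, 'q': 5}
cfg['q'] = cfg['q']+3 = 8 → {'w': 11, 'h': 4, 'v': 1, 'q': 8}
cfg['m'] = cfg['h']+2 = 6 → {'w': 11, 'h': 4, 'v': 1, 'q': 8, 'm': 6}

{'w': 11, 'h': 4, 'v': 1, 'q': 8, 'm': 6}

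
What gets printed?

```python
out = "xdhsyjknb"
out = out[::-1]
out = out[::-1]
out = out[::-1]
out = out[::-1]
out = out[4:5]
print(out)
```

y

reverse → 'bnkjyshdx'
reverse → 'xdhsyjknb'
reverse → 'bnkjyshdx'
reverse → 'xdhsyjknb'
slice [4:5] → 'y'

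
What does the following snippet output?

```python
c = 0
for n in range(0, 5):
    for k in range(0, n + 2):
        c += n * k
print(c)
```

105

n=0,k=0: c = 0+0 = 0
n=0,k=1: c = 0+0 = 0
n=1,k=0: c = 0+0 = 0
n=1,k=1: c = 0+1 = 1
n=1,k=2: c = 1+2 = 3
n=2,k=0: c = 3+0 = 3
n=2,k=1: c = 3+2 = 5
n=2,k=2: c = 5+4 = 9
n=2,k=3: c = 9+6 = 15
n=3,k=0: c = 15+0 = 15
n=3,k=1: c = 15+3 = 18
n=3,k=2: c = 18+6 = 24
n=3,k=3: c = 24+9 = 33
n=3,k=4: c = 33+12 = 45
n=4,k=0: c = 45+0 = 45
n=4,k=1: c = 45+4 = 49
n=4,k=2: c = 49+8 = 57
n=4,k=3: c = 57+12 = 69
n=4,k=4: c = 69+16 = 85
n=4,k=5: c = 85+20 = 105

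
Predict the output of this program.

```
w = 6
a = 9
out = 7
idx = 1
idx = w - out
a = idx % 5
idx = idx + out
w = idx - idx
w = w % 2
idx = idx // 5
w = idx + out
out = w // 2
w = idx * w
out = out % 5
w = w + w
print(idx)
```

idx = 6-7 = -1
a = (-1)%5 = 4
idx = (-1)+7 = 6
w = 6-6 = 0
w = 0%2 = 0
idx = 6//5 = 1
w = 1+7 = 8
out = 8//2 = 4
w = 1*8 = 8
out = 4%5 = 4
w = 8+8 = 16

1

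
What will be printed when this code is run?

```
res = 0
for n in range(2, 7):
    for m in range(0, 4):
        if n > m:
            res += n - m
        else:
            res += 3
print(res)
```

n=2,m=0: 2>0, res = 0+2 = 2
n=2,m=1: 2>1, res = 2+1 = 3
n=2,m=2: not 2>2, res = 3+3 = 6
n=2,m=3: not 2>3, res = 6+3 = 9
n=3,m=0: 3>0, res = 9+3 = 12
n=3,m=1: 3>1, res = 12+2 = 14
n=3,m=2: 3>2, res = 14+1 = 15
n=3,m=3: not 3>3, res = 15+3 = 18
n=4,m=0: 4>0, res = 18+4 = 22
n=4,m=1: 4>1, res = 22+3 = 25
n=4,m=2: 4>2, res = 25+2 = 27
n=4,m=3: 4>3, res = 27+1 = 28
n=5,m=0: 5>0, res = 28+5 = 33
n=5,m=1: 5>1, res = 33+4 = 37
n=5,m=2: 5>2, res = 37+3 = 40
n=5,m=3: 5>3, res = 40+2 = 42
n=6,m=0: 6>0, res = 42+6 = 48
n=6,m=1: 6>1, res = 48+5 = 53
n=6,m=2: 6>2, res = 53+4 = 57
n=6,m=3: 6>3, res = 57+3 = 60

60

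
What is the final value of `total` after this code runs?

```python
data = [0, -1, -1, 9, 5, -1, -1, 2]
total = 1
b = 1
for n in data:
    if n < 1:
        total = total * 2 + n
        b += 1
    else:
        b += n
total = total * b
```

n=0: <1, total = 1*2+0 = 2; b=2
n=-1: <1, total = 2*2+(-1) = 3; b=3
n=-1: <1, total = 3*2+(-1) = 5; b=4
n=9: not <1; b=13
n=5: not <1; b=18
n=-1: <1, total = 5*2+(-1) = 9; b=19
n=-1: <1, total = 9*2+(-1) = 17; b=20
n=2: not <1; b=22
total*b = 17*22 = 374

374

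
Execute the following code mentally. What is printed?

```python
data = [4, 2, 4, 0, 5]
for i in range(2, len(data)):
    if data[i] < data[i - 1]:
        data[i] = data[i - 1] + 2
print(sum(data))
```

i=2: 4>=2, unchanged → [4, 2, 4, 0, 5]
i=3: 0<4, data[3] = 4+2 = 6 → [4, 2, 4, 6, 5]
i=4: 5<6, data[4] = 6+2 = 8 → [4, 2, 4, 6, 8]
sum = 24

24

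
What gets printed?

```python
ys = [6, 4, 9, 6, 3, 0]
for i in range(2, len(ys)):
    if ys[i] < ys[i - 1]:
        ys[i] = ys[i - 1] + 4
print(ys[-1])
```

i=2: 9>=4, unchanged → [6, 4, 9, 6, 3, 0]
i=3: 6<9, ys[3] = 9+4 = 13 → [6, 4, 9, 13, 3, 0]
i=4: 3<13, ys[4] = 13+4 = 17 → [6, 4, 9, 13, 17, 0]
i=5: 0<17, ys[5] = 17+4 = 21 → [6, 4, 9, 13, 17, 21]

21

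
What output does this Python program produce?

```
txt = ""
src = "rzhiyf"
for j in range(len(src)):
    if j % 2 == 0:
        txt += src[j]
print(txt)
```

rhy

j=0: add 'r' → 'r'
j=1: skip
j=2: add 'h' → 'rh'
j=3: skip
j=4: add 'y' → 'rhy'
j=5: skip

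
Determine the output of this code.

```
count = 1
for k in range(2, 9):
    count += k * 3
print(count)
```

106

k=2: count = 1+2*3 = 7
k=3: count = 7+3*3 = 16
k=4: count = 16+4*3 = 28
k=5: count = 28+5*3 = 43
k=6: count = 43+6*3 = 61
k=7: count = 61+7*3 = 82
k=8: count = 82+8*3 = 106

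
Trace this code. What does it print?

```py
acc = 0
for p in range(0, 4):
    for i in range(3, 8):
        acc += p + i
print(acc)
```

130

p=0,i=3: acc = 0+3 = 3
p=0,i=4: acc = 3+4 = 7
p=0,i=5: acc = 7+5 = 12
p=0,i=6: acc = 12+6 = 18
p=0,i=7: acc = 18+7 = 25
p=1,i=3: acc = 25+4 = 29
p=1,i=4: acc = 29+5 = 34
p=1,i=5: acc = 34+6 = 40
p=1,i=6: acc = 40+7 = 47
p=1,i=7: acc = 47+8 = 55
p=2,i=3: acc = 55+5 = 60
p=2,i=4: acc = 60+6 = 66
p=2,i=5: acc = 66+7 = 73
p=2,i=6: acc = 73+8 = 81
p=2,i=7: acc = 81+9 = 90
p=3,i=3: acc = 90+6 = 96
p=3,i=4: acc = 96+7 = 103
p=3,i=5: acc = 103+8 = 111
p=3,i=6: acc = 111+9 = 120
p=3,i=7: acc = 120+10 = 130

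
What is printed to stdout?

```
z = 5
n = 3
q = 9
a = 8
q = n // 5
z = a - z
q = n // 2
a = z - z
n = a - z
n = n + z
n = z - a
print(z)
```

3

q = 3//5 = 0
z = 8-5 = 3
q = 3//2 = 1
a = 3-3 = 0
n = 0-3 = -3
n = (-3)+3 = 0
n = 3-0 = 3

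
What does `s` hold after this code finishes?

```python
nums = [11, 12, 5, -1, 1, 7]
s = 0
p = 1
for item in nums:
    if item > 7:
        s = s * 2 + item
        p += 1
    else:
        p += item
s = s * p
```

item=11: >7, s = 0*2+11 = 11; p=2
item=12: >7, s = 11*2+12 = 34; p=3
item=5: not >7; p=8
item=-1: not >7; p=7
item=1: not >7; p=8
item=7: not >7; p=15
s*p = 34*15 = 510

510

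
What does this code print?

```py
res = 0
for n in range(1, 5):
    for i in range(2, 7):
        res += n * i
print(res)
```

200

n=1,i=2: res = 0+2 = 2
n=1,i=3: res = 2+3 = 5
n=1,i=4: res = 5+4 = 9
n=1,i=5: res = 9+5 = 14
n=1,i=6: res = 14+6 = 20
n=2,i=2: res = 20+4 = 24
n=2,i=3: res = 24+6 = 30
n=2,i=4: res = 30+8 = 38
n=2,i=5: res = 38+10 = 48
n=2,i=6: res = 48+12 = 60
n=3,i=2: res = 60+6 = 66
n=3,i=3: res = 66+9 = 75
n=3,i=4: res = 75+12 = 87
n=3,i=5: res = 87+15 = 102
n=3,i=6: res = 102+18 = 120
n=4,i=2: res = 120+8 = 128
n=4,i=3: res = 128+12 = 140
n=4,i=4: res = 140+16 = 156
n=4,i=5: res = 156+20 = 176
n=4,i=6: res = 176+24 = 200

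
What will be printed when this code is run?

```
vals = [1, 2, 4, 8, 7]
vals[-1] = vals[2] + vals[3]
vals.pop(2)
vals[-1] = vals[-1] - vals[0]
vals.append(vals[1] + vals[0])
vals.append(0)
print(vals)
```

vals[-1] = vals[2]+vals[3] = 4+8 = 12 → [1, 2, 4, 8, 12]
pop(2) removes 4 → [1, 2, 8, 12]
vals[-1] = vals[-1]-vals[0] = 12-1 = 11 → [1, 2, 8, 11]
append vals[1]+vals[0] = 2+1 = 3 → [1, 2, 8, 11, 3]
append 0 → [1, 2, 8, 11, 3, 0]

[1, 2, 8, 11, 3, 0]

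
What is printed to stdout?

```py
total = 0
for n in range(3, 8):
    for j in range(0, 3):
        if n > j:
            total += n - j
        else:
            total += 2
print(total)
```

60

n=3,j=0: 3>0, total = 0+3 = 3
n=3,j=1: 3>1, total = 3+2 = 5
n=3,j=2: 3>2, total = 5+1 = 6
n=4,j=0: 4>0, total = 6+4 = 10
n=4,j=1: 4>1, total = 10+3 = 13
n=4,j=2: 4>2, total = 13+2 = 15
n=5,j=0: 5>0, total = 15+5 = 20
n=5,j=1: 5>1, total = 20+4 = 24
n=5,j=2: 5>2, total = 24+3 = 27
n=6,j=0: 6>0, total = 27+6 = 33
n=6,j=1: 6>1, total = 33+5 = 38
n=6,j=2: 6>2, total = 38+4 = 42
n=7,j=0: 7>0, total = 42+7 = 49
n=7,j=1: 7>1, total = 49+6 = 55
n=7,j=2: 7>2, total = 55+5 = 60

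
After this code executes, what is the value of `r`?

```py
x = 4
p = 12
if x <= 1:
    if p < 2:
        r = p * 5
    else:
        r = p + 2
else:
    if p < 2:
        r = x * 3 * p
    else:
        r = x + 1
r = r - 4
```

x=4, p=12
x <= 1 is False; p < 2 is False
→ r = x + 1 = 5
r = 5-4 = 1

1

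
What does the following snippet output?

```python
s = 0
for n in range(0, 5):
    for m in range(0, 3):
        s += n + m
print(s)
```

n=0,m=0: s = 0+0 = 0
n=0,m=1: s = 0+1 = 1
n=0,m=2: s = 1+2 = 3
n=1,m=0: s = 3+1 = 4
n=1,m=1: s = 4+2 = 6
n=1,m=2: s = 6+3 = 9
n=2,m=0: s = 9+2 = 11
n=2,m=1: s = 11+3 = 14
n=2,m=2: s = 14+4 = 18
n=3,m=0: s = 18+3 = 21
n=3,m=1: s = 21+4 = 25
n=3,m=2: s = 25+5 = 30
n=4,m=0: s = 30+4 = 34
n=4,m=1: s = 34+5 = 39
n=4,m=2: s = 39+6 = 45

45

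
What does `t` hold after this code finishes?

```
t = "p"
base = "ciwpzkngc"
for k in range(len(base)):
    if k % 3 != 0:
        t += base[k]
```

'piwzkgc'

k=0: skip
k=1: add 'i' → 'pi'
k=2: add 'w' → 'piw'
k=3: skip
k=4: add 'z' → 'piwz'
k=5: add 'k' → 'piwzk'
k=6: skip
k=7: add 'g' → 'piwzkg'
k=8: add 'c' → 'piwzkgc'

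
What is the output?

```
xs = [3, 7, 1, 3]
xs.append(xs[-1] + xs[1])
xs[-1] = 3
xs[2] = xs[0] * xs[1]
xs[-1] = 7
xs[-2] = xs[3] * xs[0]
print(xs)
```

append xs[-1]+xs[1] = 3+7 = 10 → [3, 7, 1, 3, 10]
xs[-1] = 3 → [3, 7, 1, 3, 3]
xs[2] = xs[0]*xs[1] = 3*7 = 21 → [3, 7, 21, 3, 3]
xs[-1] = 7 → [3, 7, 21, 3, 7]
xs[-2] = xs[3]*xs[0] = 3*3 = 9 → [3, 7, 21, 9, 7]

[3, 7, 21, 9, 7]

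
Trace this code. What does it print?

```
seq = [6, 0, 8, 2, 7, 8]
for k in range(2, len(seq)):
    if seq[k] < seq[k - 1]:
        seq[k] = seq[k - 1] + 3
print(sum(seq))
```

k=2: 8>=0, unchanged → [6, 0, 8, 2, 7, 8]
k=3: 2<8, seq[3] = 8+3 = 11 → [6, 0, 8, 11, 7, 8]
k=4: 7<11, seq[4] = 11+3 = 14 → [6, 0, 8, 11, 14, 8]
k=5: 8<14, seq[5] = 14+3 = 17 → [6, 0, 8, 11, 14, 17]
sum = 56

56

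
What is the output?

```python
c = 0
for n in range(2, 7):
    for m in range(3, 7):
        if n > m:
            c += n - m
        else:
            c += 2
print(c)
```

38

n=2,m=3: not 2>3, c = 0+2 = 2
n=2,m=4: not 2>4, c = 2+2 = 4
n=2,m=5: not 2>5, c = 4+2 = 6
n=2,m=6: not 2>6, c = 6+2 = 8
n=3,m=3: not 3>3, c = 8+2 = 10
n=3,m=4: not 3>4, c = 10+2 = 12
n=3,m=5: not 3>5, c = 12+2 = 14
n=3,m=6: not 3>6, c = 14+2 = 16
n=4,m=3: 4>3, c = 16+1 = 17
n=4,m=4: not 4>4, c = 17+2 = 19
n=4,m=5: not 4>5, c = 19+2 = 21
n=4,m=6: not 4>6, c = 21+2 = 23
n=5,m=3: 5>3, c = 23+2 = 25
n=5,m=4: 5>4, c = 25+1 = 26
n=5,m=5: not 5>5, c = 26+2 = 28
n=5,m=6: not 5>6, c = 28+2 = 30
n=6,m=3: 6>3, c = 30+3 = 33
n=6,m=4: 6>4, c = 33+2 = 35
n=6,m=5: 6>5, c = 35+1 = 36
n=6,m=6: not 6>6, c = 36+2 = 38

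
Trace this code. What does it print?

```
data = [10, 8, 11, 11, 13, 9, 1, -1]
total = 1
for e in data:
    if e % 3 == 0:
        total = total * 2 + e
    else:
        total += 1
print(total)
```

e=10: not %3==0, total = 1+1 = 2
e=8: not %3==0, total = 2+1 = 3
e=11: not %3==0, total = 3+1 = 4
e=11: not %3==0, total = 4+1 = 5
e=13: not %3==0, total = 5+1 = 6
e=9: %3==0, total = 6*2+9 = 21
e=1: not %3==0, total = 21+1 = 22
e=-1: not %3==0, total = 22+1 = 23

23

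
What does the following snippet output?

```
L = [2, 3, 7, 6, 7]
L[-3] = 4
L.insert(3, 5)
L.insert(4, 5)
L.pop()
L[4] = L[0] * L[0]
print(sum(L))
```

24

L[-3] = 4 → [2, 3, 4, 6, 7]
insert 5 at 3 → [2, 3, 4, 5, 6, 7]
insert 5 at 4 → [2, 3, 4, 5, 5, 6, 7]
pop() removes 7 → [2, 3, 4, 5, 5, 6]
L[4] = L[0]*L[0] = 2*2 = 4 → [2, 3, 4, 5, 4, 6]
sum = 24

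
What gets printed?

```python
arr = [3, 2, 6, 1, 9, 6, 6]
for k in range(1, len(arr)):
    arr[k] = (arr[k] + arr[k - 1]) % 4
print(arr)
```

k=1: arr[1] = (2+3)%4 = 1 → [3, 1, 6, 1, 9, 6, 6]
k=2: arr[2] = (6+1)%4 = 3 → [3, 1, 3, 1, 9, 6, 6]
k=3: arr[3] = (1+3)%4 = 0 → [3, 1, 3, 0, 9, 6, 6]
k=4: arr[4] = (9+0)%4 = 1 → [3, 1, 3, 0, 1, 6, 6]
k=5: arr[5] = (6+1)%4 = 3 → [3, 1, 3, 0, 1, 3, 6]
k=6: arr[6] = (6+3)%4 = 1 → [3, 1, 3, 0, 1, 3, 1]

[3, 1, 3, 0, 1, 3, 1]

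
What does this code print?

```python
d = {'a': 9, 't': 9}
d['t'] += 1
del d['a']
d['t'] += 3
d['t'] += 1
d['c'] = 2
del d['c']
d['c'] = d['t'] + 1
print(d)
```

d['t'] = 9+1 = 10 → {'a': 9, 't': 10}
del 'a' → {'t': 10}
d['t'] = 10+3 = 13 → {'t': 13}
d['t'] = 13+1 = 14 → {'t': 14}
d['c'] = 2 → {'t': 14, 'c': 2}
del 'c' → {'t': 14}
d['c'] = d['t']+1 = 15 → {'t': 14, 'c': 15}

{'t': 14, 'c': 15}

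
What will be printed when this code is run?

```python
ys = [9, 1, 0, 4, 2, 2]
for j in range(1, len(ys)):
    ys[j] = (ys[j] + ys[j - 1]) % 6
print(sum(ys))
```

j=1: ys[1] = (1+9)%6 = 4 → [9, 4, 0, 4, 2, 2]
j=2: ys[2] = (0+4)%6 = 4 → [9, 4, 4, 4, 2, 2]
j=3: ys[3] = (4+4)%6 = 2 → [9, 4, 4, 2, 2, 2]
j=4: ys[4] = (2+2)%6 = 4 → [9, 4, 4, 2, 4, 2]
j=5: ys[5] = (2+4)%6 = 0 → [9, 4, 4, 2, 4, 0]
sum = 23

23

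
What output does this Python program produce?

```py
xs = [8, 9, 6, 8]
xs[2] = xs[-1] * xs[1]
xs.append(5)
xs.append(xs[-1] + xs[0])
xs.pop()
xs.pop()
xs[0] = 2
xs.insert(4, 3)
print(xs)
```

[2, 9, 72, 8, 3]

xs[2] = xs[-1]*xs[1] = 8*9 = 72 → [8, 9, 72, 8]
append 5 → [8, 9, 72, 8, 5]
append xs[-1]+xs[0] = 5+8 = 13 → [8, 9, 72, 8, 5, 13]
pop() removes 13 → [8, 9, 72, 8, 5]
pop() removes 5 → [8, 9, 72, 8]
xs[0] = 2 → [2, 9, 72, 8]
insert 3 at 4 → [2, 9, 72, 8, 3]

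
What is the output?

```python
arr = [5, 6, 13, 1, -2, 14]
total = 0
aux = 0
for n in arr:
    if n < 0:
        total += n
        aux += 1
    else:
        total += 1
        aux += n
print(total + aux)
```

43

n=5: not <0, total = 0+1 = 1; aux=5
n=6: not <0, total = 1+1 = 2; aux=11
n=13: not <0, total = 2+1 = 3; aux=24
n=1: not <0, total = 3+1 = 4; aux=25
n=-2: <0, total = 4+(-2) = 2; aux=26
n=14: not <0, total = 2+1 = 3; aux=40
total+aux = 3+40 = 43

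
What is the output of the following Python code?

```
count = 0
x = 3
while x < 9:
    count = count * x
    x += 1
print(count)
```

0

x=3: count = 0*3 = 0
x=4: count = 0*4 = 0
x=5: count = 0*5 = 0
x=6: count = 0*6 = 0
x=7: count = 0*7 = 0
x=8: count = 0*8 = 0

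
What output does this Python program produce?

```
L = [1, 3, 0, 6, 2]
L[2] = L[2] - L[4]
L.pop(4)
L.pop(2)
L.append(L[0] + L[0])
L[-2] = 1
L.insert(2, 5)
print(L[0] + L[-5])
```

L[2] = L[2]-L[4] = 0-2 = -2 → [1, 3, -2, 6, 2]
pop(4) removes 2 → [1, 3, -2, 6]
pop(2) removes -2 → [1, 3, 6]
append L[0]+L[0] = 1+1 = 2 → [1, 3, 6, 2]
L[-2] = 1 → [1, 3, 1, 2]
insert 5 at 2 → [1, 3, 5, 1, 2]
L[0]+L[-5] = 1+1 = 2

2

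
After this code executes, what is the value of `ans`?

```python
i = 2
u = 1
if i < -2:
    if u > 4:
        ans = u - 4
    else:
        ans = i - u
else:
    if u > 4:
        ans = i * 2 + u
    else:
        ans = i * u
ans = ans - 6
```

i=2, u=1
i < -2 is False; u > 4 is False
→ ans = i * u = 2
ans = 2-6 = -4

-4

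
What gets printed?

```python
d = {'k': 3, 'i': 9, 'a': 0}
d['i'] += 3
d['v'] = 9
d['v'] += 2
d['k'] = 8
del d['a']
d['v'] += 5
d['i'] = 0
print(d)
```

d['i'] = 9+3 = 12 → {'k': 3, 'i': 12, 'a': 0}
d['v'] = 9 → {'k': 3, 'i': 12, 'a': 0, 'v': 9}
d['v'] = 9+2 = 11 → {'k': 3, 'i': 12, 'a': 0, 'v': 11}
d['k'] = 8 → {'k': 8, 'i': 12, 'a': 0, 'v': 11}
del 'a' → {'k': 8, 'i': 12, 'v': 11}
d['v'] = 11+5 = 16 → {'k': 8, 'i': 12, 'v': 16}
d['i'] = 0 → {'k': 8, 'i': 0, 'v': 16}

{'k': 8, 'i': 0, 'v': 16}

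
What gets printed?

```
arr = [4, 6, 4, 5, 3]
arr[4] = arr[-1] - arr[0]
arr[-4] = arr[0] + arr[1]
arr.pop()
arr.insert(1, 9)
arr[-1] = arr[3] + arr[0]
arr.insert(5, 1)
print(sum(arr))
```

36

arr[4] = arr[-1]-arr[0] = 3-4 = -1 → [4, 6, 4, 5, -1]
arr[-4] = arr[0]+arr[1] = 4+6 = 10 → [4, 10, 4, 5, -1]
pop() removes -1 → [4, 10, 4, 5]
insert 9 at 1 → [4, 9, 10, 4, 5]
arr[-1] = arr[3]+arr[0] = 4+4 = 8 → [4, 9, 10, 4, 8]
insert 1 at 5 → [4, 9, 10, 4, 8, 1]
sum = 36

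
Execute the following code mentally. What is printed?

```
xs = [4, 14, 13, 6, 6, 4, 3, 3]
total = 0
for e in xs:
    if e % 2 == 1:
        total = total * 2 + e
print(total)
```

61

e=4: not odd
e=14: not odd
e=13: odd, total = 0*2+13 = 13
e=6: not odd
e=6: not odd
e=4: not odd
e=3: odd, total = 13*2+3 = 29
e=3: odd, total = 29*2+3 = 61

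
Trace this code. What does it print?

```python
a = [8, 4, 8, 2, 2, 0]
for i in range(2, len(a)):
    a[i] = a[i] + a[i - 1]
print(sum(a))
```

i=2: a[2] = 8+4 = 12 → [8, 4, 12, 2, 2, 0]
i=3: a[3] = 2+12 = 14 → [8, 4, 12, 14, 2, 0]
i=4: a[4] = 2+14 = 16 → [8, 4, 12, 14, 16, 0]
i=5: a[5] = 0+16 = 16 → [8, 4, 12, 14, 16, 16]
sum = 70

70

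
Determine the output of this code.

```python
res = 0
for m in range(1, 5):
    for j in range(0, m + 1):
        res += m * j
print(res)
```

65

m=1,j=0: res = 0+0 = 0
m=1,j=1: res = 0+1 = 1
m=2,j=0: res = 1+0 = 1
m=2,j=1: res = 1+2 = 3
m=2,j=2: res = 3+4 = 7
m=3,j=0: res = 7+0 = 7
m=3,j=1: res = 7+3 = 10
m=3,j=2: res = 10+6 = 16
m=3,j=3: res = 16+9 = 25
m=4,j=0: res = 25+0 = 25
m=4,j=1: res = 25+4 = 29
m=4,j=2: res = 29+8 = 37
m=4,j=3: res = 37+12 = 49
m=4,j=4: res = 49+16 = 65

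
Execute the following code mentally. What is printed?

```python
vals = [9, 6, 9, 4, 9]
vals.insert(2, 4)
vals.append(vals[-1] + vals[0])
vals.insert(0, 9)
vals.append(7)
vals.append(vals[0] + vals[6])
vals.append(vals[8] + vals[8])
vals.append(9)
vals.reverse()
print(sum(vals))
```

insert 4 at 2 → [9, 6, 4, 9, 4, 9]
append vals[-1]+vals[0] = 9+9 = 18 → [9, 6, 4, 9, 4, 9, 18]
insert 9 at 0 → [9, 9, 6, 4, 9, 4, 9, 18]
append 7 → [9, 9, 6, 4, 9, 4, 9, 18, 7]
append vals[0]+vals[6] = 9+9 = 18 → [9, 9, 6, 4, 9, 4, 9, 18, 7, 18]
append vals[8]+vals[8] = 7+7 = 14 → [9, 9, 6, 4, 9, 4, 9, 18, 7, 18, 14]
append 9 → [9, 9, 6, 4, 9, 4, 9, 18, 7, 18, 14, 9]
reverse → [9, 14, 18, 7, 18, 9, 4, 9, 4, 6, 9, 9]
sum = 116

116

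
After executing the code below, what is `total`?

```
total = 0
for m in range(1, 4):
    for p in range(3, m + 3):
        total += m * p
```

53

m=1,p=3: total = 0+3 = 3
m=2,p=3: total = 3+6 = 9
m=2,p=4: total = 9+8 = 17
m=3,p=3: total = 17+9 = 26
m=3,p=4: total = 26+12 = 38
m=3,p=5: total = 38+15 = 53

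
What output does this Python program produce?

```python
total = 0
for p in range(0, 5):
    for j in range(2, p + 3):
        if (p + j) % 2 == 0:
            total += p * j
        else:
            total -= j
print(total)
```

p=0,j=2: even sum, total = 0+0 = 0
p=1,j=2: odd sum, total = 0-2 = -2
p=1,j=3: even sum, total = (-2)+3 = 1
p=2,j=2: even sum, total = 1+4 = 5
p=2,j=3: odd sum, total = 5-3 = 2
p=2,j=4: even sum, total = 2+8 = 10
p=3,j=2: odd sum, total = 10-2 = 8
p=3,j=3: even sum, total = 8+9 = 17
p=3,j=4: odd sum, total = 17-4 = 13
p=3,j=5: even sum, total = 13+15 = 28
p=4,j=2: even sum, total = 28+8 = 36
p=4,j=3: odd sum, total = 36-3 = 33
p=4,j=4: even sum, total = 33+16 = 49
p=4,j=5: odd sum, total = 49-5 = 44
p=4,j=6: even sum, total = 44+24 = 68

68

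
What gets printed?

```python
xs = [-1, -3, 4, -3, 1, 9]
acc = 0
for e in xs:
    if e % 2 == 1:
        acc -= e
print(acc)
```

-3

e=-1: odd, acc = 0-(-1) = 1
e=-3: odd, acc = 1-(-3) = 4
e=4: not odd
e=-3: odd, acc = 4-(-3) = 7
e=1: odd, acc = 7-1 = 6
e=9: odd, acc = 6-9 = -3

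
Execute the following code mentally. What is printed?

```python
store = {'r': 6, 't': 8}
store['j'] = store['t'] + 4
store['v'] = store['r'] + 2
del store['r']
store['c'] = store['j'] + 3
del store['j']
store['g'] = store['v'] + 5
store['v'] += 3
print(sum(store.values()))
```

store['j'] = store['t']+4 = 12 → {'r': 6, 't': 8, 'j': 12}
store['v'] = store['r']+2 = 8 → {'r': 6, 't': 8, 'j': 12, 'v': 8}
del 'r' → {'t': 8, 'j': 12, 'v': 8}
store['c'] = store['j']+3 = 15 → {'t': 8, 'j': 12, 'v': 8, 'c': 15}
del 'j' → {'t': 8, 'v': 8, 'c': 15}
store['g'] = store['v']+5 = 13 → {'t': 8, 'v': 8, 'c': 15, 'g': 13}
store['v'] = 8+3 = 11 → {'t': 8, 'v': 11, 'c': 15, 'g': 13}
sum of values = 47

47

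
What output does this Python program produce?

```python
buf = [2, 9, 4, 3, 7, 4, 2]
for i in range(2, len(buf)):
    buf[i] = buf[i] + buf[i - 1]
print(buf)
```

i=2: buf[2] = 4+9 = 13 → [2, 9, 13, 3, 7, 4, 2]
i=3: buf[3] = 3+13 = 16 → [2, 9, 13, 16, 7, 4, 2]
i=4: buf[4] = 7+16 = 23 → [2, 9, 13, 16, 23, 4, 2]
i=5: buf[5] = 4+23 = 27 → [2, 9, 13, 16, 23, 27, 2]
i=6: buf[6] = 2+27 = 29 → [2, 9, 13, 16, 23, 27, 29]

[2, 9, 13, 16, 23, 27, 29]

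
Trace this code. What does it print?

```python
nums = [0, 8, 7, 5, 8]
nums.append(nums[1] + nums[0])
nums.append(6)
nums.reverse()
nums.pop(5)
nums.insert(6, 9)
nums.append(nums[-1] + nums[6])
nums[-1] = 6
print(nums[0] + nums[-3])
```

6

append nums[1]+nums[0] = 8+0 = 8 → [0, 8, 7, 5, 8, 8]
append 6 → [0, 8, 7, 5, 8, 8, 6]
reverse → [6, 8, 8, 5, 7, 8, 0]
pop(5) removes 8 → [6, 8, 8, 5, 7, 0]
insert 9 at 6 → [6, 8, 8, 5, 7, 0, 9]
append nums[-1]+nums[6] = 9+9 = 18 → [6, 8, 8, 5, 7, 0, 9, 18]
nums[-1] = 6 → [6, 8, 8, 5, 7, 0, 9, 6]
nums[0]+nums[-3] = 6+0 = 6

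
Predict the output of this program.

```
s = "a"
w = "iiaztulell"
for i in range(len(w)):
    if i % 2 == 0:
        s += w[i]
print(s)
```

aiatll

i=0: add 'i' → 'ai'
i=1: skip
i=2: add 'a' → 'aia'
i=3: skip
i=4: add 't' → 'aiat'
i=5: skip
i=6: add 'l' → 'aiatl'
i=7: skip
i=8: add 'l' → 'aiatll'
i=9: skip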